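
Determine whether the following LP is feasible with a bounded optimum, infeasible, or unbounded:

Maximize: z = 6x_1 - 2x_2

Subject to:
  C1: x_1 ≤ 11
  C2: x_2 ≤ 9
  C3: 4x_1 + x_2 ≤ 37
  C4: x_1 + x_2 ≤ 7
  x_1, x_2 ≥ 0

Feasible with a bounded optimal solution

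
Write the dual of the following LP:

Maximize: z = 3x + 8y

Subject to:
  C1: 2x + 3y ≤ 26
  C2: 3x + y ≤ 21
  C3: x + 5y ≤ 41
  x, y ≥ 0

Primal max cᵀx s.t. Ax ≤ b, x ≥ 0  →  Dual min bᵀy s.t. Aᵀy ≥ c, y ≥ 0.

Minimize: z = 26y1 + 21y2 + 41y3

Subject to:
  2y1 + 3y2 + y3 ≥ 3
  3y1 + y2 + 5y3 ≥ 8
  y1, y2, y3 ≥ 0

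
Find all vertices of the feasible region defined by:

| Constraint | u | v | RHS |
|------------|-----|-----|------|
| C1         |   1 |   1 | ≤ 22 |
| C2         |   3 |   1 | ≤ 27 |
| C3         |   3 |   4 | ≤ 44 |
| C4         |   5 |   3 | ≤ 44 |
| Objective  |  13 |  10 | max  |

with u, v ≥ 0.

(0, 0), (8.8, 0), (4, 8), (0, 11)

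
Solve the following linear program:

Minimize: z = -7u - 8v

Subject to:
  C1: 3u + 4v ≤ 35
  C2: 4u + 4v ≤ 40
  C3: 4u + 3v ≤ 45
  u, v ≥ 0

Evaluate the objective at each vertex of the feasible region:
  z(0, 0) = 0
  z(10, 0) = -70
  z(5, 5) = -75  ←
  z(0, 8.75) = -70
The minimum is at u = 5, v = 5.

u = 5, v = 5, z = -75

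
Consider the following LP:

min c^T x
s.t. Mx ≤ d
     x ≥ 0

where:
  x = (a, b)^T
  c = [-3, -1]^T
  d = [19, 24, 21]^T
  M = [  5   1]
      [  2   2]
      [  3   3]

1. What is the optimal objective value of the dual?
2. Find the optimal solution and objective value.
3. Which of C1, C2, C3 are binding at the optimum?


1. -13
2. a = 3, b = 4, z = -13
3. C1, C3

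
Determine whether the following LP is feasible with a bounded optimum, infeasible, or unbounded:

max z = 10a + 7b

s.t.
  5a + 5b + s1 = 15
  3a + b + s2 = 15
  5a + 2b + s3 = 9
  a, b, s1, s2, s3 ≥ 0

Feasible with a bounded optimal solution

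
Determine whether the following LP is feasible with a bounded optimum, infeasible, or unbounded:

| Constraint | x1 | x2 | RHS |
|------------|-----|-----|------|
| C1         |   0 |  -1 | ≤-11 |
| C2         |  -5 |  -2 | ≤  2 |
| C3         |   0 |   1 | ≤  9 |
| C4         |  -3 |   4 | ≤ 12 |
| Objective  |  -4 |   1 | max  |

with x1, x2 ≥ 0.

Infeasible (no feasible solution exists)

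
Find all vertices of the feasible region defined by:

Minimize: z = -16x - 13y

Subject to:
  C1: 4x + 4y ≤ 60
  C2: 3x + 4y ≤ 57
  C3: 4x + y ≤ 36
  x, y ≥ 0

(0, 0), (9, 0), (7, 8), (3, 12), (0, 14.25)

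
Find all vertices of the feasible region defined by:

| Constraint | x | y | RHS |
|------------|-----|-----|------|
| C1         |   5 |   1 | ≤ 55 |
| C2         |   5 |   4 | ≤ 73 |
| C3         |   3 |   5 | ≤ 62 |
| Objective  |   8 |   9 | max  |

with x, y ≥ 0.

(0, 0), (11, 0), (9.8, 6), (9, 7), (0, 12.4)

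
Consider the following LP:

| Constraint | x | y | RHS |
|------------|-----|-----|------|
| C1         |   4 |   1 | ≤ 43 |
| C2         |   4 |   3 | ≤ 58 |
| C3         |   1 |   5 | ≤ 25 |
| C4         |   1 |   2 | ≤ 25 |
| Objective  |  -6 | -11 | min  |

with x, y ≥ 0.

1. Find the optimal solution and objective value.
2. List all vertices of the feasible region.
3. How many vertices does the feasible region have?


1. x = 10, y = 3, z = -93
2. (0, 0), (10.75, 0), (10, 3), (0, 5)
3. 4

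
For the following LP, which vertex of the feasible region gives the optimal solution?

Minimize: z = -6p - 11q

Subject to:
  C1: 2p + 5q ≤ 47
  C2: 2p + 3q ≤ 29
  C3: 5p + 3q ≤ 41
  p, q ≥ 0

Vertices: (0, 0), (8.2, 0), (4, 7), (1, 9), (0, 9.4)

Evaluate the objective at each vertex of the feasible region:
  z(0, 0) = 0
  z(8.2, 0) = -49.2
  z(4, 7) = -101
  z(1, 9) = -105  ←
  z(0, 9.4) = -103.4
The minimum is at p = 1, q = 9.

(1, 9)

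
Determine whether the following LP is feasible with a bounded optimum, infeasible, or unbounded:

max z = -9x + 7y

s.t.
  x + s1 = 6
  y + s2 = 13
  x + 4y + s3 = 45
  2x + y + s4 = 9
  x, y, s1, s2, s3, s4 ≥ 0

Feasible with a bounded optimal solution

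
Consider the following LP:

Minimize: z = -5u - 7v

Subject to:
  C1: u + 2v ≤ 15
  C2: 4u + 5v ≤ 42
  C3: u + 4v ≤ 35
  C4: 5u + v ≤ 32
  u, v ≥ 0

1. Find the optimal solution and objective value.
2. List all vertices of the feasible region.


1. u = 3, v = 6, z = -57
2. (0, 0), (6.4, 0), (5.619, 3.905), (3, 6), (0, 7.5)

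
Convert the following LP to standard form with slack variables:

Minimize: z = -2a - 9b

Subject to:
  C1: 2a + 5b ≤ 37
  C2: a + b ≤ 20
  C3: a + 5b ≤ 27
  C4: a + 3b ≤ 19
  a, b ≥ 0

min z = -2a - 9b

s.t.
  2a + 5b + s1 = 37
  a + b + s2 = 20
  a + 5b + s3 = 27
  a + 3b + s4 = 19
  a, b, s1, s2, s3, s4 ≥ 0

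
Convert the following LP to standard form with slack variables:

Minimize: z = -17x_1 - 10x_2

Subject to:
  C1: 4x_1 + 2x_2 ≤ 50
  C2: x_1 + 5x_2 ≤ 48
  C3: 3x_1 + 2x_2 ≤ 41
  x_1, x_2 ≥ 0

min z = -17x_1 - 10x_2

s.t.
  4x_1 + 2x_2 + s1 = 50
  x_1 + 5x_2 + s2 = 48
  3x_1 + 2x_2 + s3 = 41
  x_1, x_2, s1, s2, s3 ≥ 0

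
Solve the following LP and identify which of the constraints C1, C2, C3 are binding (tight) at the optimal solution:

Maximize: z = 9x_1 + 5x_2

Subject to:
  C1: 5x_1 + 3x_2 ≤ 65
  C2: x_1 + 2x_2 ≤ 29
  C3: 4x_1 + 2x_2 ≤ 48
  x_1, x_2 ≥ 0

At x_1 = 7, x_2 = 10, compute slack b - a·x for each constraint:
  C1: 65 − 65 = 0  (binding)
  C2: 29 − 27 = 2  (slack)
  C3: 48 − 48 = 0  (binding)

Optimal: x_1 = 7, x_2 = 10
Binding: C1, C3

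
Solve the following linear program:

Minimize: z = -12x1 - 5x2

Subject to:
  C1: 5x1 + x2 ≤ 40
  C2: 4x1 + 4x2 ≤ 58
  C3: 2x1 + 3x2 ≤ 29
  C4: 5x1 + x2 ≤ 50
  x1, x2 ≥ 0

Evaluate the objective at each vertex of the feasible region:
  z(0, 0) = 0
  z(8, 0) = -96
  z(7, 5) = -109  ←
  z(0, 9.667) = -48.33
The minimum is at x1 = 7, x2 = 5.

x1 = 7, x2 = 5, z = -109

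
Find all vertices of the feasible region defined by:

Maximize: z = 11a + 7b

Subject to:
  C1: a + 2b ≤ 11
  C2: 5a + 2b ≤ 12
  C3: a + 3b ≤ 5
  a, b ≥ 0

(0, 0), (2.4, 0), (2, 1), (0, 1.667)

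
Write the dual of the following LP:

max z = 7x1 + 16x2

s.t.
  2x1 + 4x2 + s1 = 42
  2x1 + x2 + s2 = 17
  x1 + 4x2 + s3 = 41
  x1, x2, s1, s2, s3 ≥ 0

Primal max cᵀx s.t. Ax ≤ b, x ≥ 0  →  Dual min bᵀy s.t. Aᵀy ≥ c, y ≥ 0.

Minimize: z = 42y1 + 17y2 + 41y3

Subject to:
  2y1 + 2y2 + y3 ≥ 7
  4y1 + y2 + 4y3 ≥ 16
  y1, y2, y3 ≥ 0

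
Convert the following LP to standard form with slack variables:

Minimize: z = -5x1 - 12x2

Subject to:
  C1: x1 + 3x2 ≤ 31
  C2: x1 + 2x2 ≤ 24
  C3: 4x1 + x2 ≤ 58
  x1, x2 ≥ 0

min z = -5x1 - 12x2

s.t.
  x1 + 3x2 + s1 = 31
  x1 + 2x2 + s2 = 24
  4x1 + x2 + s3 = 58
  x1, x2, s1, s2, s3 ≥ 0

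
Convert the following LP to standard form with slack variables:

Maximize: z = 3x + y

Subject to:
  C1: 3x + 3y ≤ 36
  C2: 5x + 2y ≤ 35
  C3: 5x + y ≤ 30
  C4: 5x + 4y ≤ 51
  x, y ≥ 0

max z = 3x + y

s.t.
  3x + 3y + s1 = 36
  5x + 2y + s2 = 35
  5x + y + s3 = 30
  5x + 4y + s4 = 51
  x, y, s1, s2, s3, s4 ≥ 0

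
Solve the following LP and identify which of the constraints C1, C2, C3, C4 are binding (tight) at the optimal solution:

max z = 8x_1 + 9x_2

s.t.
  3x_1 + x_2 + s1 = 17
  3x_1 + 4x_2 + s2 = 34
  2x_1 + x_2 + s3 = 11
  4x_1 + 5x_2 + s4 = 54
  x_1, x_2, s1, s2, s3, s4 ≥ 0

At x_1 = 2, x_2 = 7, compute slack b - a·x for each constraint:
  C1: 17 − 13 = 4  (slack)
  C2: 34 − 34 = 0  (binding)
  C3: 11 − 11 = 0  (binding)
  C4: 54 − 43 = 11  (slack)

Optimal: x_1 = 2, x_2 = 7
Binding: C2, C3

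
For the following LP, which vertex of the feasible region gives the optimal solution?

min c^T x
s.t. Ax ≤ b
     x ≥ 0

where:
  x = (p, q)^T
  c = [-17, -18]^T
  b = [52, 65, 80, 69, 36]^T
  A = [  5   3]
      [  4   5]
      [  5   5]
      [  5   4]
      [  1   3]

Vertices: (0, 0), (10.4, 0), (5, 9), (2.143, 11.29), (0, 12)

Evaluate the objective at each vertex of the feasible region:
  z(0, 0) = 0
  z(10.4, 0) = -176.8
  z(5, 9) = -247  ←
  z(2.143, 11.29) = -239.6
  z(0, 12) = -216
The minimum is at p = 5, q = 9.

(5, 9)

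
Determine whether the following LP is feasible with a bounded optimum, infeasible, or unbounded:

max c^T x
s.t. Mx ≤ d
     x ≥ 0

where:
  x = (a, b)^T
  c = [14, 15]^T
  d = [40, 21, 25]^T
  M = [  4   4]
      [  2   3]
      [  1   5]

Feasible with a bounded optimal solution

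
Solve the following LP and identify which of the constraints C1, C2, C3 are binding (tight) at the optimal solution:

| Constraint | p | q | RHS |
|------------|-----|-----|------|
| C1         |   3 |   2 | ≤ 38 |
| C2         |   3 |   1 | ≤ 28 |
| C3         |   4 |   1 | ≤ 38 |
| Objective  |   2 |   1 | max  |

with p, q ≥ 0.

At p = 6, q = 10, compute slack b - a·x for each constraint:
  C1: 38 − 38 = 0  (binding)
  C2: 28 − 28 = 0  (binding)
  C3: 38 − 34 = 4  (slack)

Optimal: p = 6, q = 10
Binding: C1, C2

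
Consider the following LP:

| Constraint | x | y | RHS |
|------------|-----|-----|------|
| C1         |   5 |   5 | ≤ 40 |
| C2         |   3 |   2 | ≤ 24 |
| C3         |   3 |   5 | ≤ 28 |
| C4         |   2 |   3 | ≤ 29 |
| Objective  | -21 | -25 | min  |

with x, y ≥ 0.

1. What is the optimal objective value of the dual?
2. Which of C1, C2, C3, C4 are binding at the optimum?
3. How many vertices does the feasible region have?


1. -176
2. C1, C3
3. 4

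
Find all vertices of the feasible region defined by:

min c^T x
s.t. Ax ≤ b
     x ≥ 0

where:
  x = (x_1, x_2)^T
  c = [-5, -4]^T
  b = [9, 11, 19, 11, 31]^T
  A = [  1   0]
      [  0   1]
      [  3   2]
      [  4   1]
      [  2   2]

(0, 0), (2.75, 0), (0.6, 8.6), (0, 9.5)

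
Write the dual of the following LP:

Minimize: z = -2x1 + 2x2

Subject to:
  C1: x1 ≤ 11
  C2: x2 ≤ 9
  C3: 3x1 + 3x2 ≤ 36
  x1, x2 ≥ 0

Primal min cᵀx s.t. Ax ≤ b, x ≥ 0  →  Dual max −bᵀy s.t. Aᵀy ≥ −c, y ≥ 0.

Maximize: z = -11y1 - 9y2 - 36y3

Subject to:
  y1 + 3y3 ≥ 2
  y2 + 3y3 ≥ -2
  y1, y2, y3 ≥ 0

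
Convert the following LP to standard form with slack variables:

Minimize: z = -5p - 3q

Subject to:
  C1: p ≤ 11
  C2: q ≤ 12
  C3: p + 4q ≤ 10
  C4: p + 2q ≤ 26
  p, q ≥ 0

min z = -5p - 3q

s.t.
  p + s1 = 11
  q + s2 = 12
  p + 4q + s3 = 10
  p + 2q + s4 = 26
  p, q, s1, s2, s3, s4 ≥ 0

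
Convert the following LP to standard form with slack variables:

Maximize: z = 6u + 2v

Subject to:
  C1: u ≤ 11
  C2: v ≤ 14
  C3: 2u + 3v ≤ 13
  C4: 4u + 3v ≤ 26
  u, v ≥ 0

max z = 6u + 2v

s.t.
  u + s1 = 11
  v + s2 = 14
  2u + 3v + s3 = 13
  4u + 3v + s4 = 26
  u, v, s1, s2, s3, s4 ≥ 0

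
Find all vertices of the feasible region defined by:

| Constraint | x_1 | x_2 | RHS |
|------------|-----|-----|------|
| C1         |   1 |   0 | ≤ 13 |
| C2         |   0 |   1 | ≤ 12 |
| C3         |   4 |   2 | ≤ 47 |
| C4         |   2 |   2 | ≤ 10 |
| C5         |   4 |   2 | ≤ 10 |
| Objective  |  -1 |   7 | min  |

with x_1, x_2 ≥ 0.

(0, 0), (2.5, 0), (0, 5)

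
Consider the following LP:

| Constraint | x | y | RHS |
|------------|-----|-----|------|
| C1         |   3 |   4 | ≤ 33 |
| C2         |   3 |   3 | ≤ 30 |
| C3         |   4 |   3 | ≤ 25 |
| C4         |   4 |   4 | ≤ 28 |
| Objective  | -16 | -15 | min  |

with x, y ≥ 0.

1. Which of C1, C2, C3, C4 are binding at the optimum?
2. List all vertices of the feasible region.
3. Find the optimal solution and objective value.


1. C3, C4
2. (0, 0), (6.25, 0), (4, 3), (0, 7)
3. x = 4, y = 3, z = -109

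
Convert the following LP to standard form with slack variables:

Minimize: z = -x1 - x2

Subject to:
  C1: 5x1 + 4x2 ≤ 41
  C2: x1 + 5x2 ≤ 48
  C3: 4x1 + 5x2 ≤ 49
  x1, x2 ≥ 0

min z = -x1 - x2

s.t.
  5x1 + 4x2 + s1 = 41
  x1 + 5x2 + s2 = 48
  4x1 + 5x2 + s3 = 49
  x1, x2, s1, s2, s3 ≥ 0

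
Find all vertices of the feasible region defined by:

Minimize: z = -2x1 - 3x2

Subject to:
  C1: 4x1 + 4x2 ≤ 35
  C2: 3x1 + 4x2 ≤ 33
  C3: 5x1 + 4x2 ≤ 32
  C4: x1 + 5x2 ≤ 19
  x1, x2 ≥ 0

(0, 0), (6.4, 0), (4, 3), (0, 3.8)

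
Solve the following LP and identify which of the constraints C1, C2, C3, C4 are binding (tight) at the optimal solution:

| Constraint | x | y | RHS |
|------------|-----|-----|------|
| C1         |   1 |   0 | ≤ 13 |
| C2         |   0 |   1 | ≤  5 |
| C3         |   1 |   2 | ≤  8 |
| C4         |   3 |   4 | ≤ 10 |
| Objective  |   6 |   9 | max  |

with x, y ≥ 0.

At x = 0, y = 2.5, compute slack b - a·x for each constraint:
  C1: 13 − 0 = 13  (slack)
  C2: 5 − 2.5 = 2.5  (slack)
  C3: 8 − 5 = 3  (slack)
  C4: 10 − 10 = 0  (binding)

Optimal: x = 0, y = 2.5
Binding: C4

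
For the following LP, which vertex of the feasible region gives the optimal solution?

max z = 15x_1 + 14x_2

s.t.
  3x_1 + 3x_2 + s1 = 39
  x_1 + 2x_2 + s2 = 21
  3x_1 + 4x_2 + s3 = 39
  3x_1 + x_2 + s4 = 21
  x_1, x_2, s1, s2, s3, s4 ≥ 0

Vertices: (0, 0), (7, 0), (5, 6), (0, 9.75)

Evaluate the objective at each vertex of the feasible region:
  z(0, 0) = 0
  z(7, 0) = 105
  z(5, 6) = 159  ←
  z(0, 9.75) = 136.5
The maximum is at x_1 = 5, x_2 = 6.

(5, 6)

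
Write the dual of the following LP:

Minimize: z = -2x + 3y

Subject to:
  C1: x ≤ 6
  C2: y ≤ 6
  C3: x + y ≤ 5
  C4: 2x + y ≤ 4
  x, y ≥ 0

Primal min cᵀx s.t. Ax ≤ b, x ≥ 0  →  Dual max −bᵀy s.t. Aᵀy ≥ −c, y ≥ 0.

Maximize: z = -6y1 - 6y2 - 5y3 - 4y4

Subject to:
  y1 + y3 + 2y4 ≥ 2
  y2 + y3 + y4 ≥ -3
  y1, y2, y3, y4 ≥ 0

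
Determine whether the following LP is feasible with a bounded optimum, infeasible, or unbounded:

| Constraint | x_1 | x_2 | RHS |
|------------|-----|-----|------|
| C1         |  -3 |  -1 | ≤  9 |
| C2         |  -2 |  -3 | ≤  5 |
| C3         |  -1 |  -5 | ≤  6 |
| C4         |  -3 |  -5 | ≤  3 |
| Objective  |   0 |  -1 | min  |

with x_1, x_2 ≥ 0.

Unbounded (objective can decrease without bound)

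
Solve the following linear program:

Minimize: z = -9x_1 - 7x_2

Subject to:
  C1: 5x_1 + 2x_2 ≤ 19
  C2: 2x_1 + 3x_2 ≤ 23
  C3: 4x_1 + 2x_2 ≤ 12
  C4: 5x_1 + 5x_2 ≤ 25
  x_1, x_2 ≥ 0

Evaluate the objective at each vertex of the feasible region:
  z(0, 0) = 0
  z(3, 0) = -27
  z(1, 4) = -37  ←
  z(0, 5) = -35
The minimum is at x_1 = 1, x_2 = 4.

x_1 = 1, x_2 = 4, z = -37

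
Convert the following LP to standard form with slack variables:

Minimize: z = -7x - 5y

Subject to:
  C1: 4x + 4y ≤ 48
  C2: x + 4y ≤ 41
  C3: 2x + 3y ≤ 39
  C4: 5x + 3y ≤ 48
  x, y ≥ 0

min z = -7x - 5y

s.t.
  4x + 4y + s1 = 48
  x + 4y + s2 = 41
  2x + 3y + s3 = 39
  5x + 3y + s4 = 48
  x, y, s1, s2, s3, s4 ≥ 0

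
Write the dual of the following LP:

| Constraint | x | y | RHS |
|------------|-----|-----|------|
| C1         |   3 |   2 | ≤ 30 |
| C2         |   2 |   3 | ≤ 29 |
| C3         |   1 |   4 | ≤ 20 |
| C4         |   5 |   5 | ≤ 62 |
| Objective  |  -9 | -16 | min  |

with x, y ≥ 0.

Primal min cᵀx s.t. Ax ≤ b, x ≥ 0  →  Dual max −bᵀy s.t. Aᵀy ≥ −c, y ≥ 0.

Maximize: z = -30y1 - 29y2 - 20y3 - 62y4

Subject to:
  3y1 + 2y2 + y3 + 5y4 ≥ 9
  2y1 + 3y2 + 4y3 + 5y4 ≥ 16
  y1, y2, y3, y4 ≥ 0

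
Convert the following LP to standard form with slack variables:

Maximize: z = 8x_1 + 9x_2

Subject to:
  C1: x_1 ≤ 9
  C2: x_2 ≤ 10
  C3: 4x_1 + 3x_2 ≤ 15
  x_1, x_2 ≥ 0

max z = 8x_1 + 9x_2

s.t.
  x_1 + s1 = 9
  x_2 + s2 = 10
  4x_1 + 3x_2 + s3 = 15
  x_1, x_2, s1, s2, s3 ≥ 0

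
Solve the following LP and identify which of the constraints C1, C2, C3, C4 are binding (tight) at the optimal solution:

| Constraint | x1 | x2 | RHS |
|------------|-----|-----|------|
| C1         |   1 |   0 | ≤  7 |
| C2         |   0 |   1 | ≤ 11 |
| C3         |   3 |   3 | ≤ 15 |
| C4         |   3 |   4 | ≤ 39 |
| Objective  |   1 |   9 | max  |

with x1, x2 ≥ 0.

At x1 = 0, x2 = 5, compute slack b - a·x for each constraint:
  C1: 7 − 0 = 7  (slack)
  C2: 11 − 5 = 6  (slack)
  C3: 15 − 15 = 0  (binding)
  C4: 39 − 20 = 19  (slack)

Optimal: x1 = 0, x2 = 5
Binding: C3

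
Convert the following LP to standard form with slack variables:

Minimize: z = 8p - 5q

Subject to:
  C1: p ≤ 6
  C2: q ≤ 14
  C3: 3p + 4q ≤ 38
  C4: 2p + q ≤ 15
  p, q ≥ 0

min z = 8p - 5q

s.t.
  p + s1 = 6
  q + s2 = 14
  3p + 4q + s3 = 38
  2p + q + s4 = 15
  p, q, s1, s2, s3, s4 ≥ 0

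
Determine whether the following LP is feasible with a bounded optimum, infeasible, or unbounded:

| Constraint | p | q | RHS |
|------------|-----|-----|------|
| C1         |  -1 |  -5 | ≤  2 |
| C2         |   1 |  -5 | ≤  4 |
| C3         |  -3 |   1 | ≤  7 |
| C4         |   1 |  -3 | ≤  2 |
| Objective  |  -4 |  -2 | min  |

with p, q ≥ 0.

Unbounded (objective can decrease without bound)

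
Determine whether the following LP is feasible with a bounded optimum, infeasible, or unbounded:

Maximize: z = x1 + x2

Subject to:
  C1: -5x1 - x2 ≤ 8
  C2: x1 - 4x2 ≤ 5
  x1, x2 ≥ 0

Unbounded (objective can increase without bound)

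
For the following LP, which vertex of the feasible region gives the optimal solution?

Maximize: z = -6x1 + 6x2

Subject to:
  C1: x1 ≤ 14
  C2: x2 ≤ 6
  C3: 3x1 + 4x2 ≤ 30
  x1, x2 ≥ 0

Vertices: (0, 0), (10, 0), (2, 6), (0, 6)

Evaluate the objective at each vertex of the feasible region:
  z(0, 0) = 0
  z(10, 0) = -60
  z(2, 6) = 24
  z(0, 6) = 36  ←
The maximum is at x1 = 0, x2 = 6.

(0, 6)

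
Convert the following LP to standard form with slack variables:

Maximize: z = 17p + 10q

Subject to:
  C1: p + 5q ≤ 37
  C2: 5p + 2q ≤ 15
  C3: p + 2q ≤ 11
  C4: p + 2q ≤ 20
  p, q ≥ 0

max z = 17p + 10q

s.t.
  p + 5q + s1 = 37
  5p + 2q + s2 = 15
  p + 2q + s3 = 11
  p + 2q + s4 = 20
  p, q, s1, s2, s3, s4 ≥ 0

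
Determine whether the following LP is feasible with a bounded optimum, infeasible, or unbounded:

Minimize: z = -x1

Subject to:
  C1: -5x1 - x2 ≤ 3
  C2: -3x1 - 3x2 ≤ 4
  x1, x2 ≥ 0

Unbounded (objective can decrease without bound)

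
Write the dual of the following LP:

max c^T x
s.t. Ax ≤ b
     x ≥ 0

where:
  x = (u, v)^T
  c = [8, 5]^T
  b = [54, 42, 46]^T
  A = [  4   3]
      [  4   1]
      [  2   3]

Primal max cᵀx s.t. Ax ≤ b, x ≥ 0  →  Dual min bᵀy s.t. Aᵀy ≥ c, y ≥ 0.

Minimize: z = 54y1 + 42y2 + 46y3

Subject to:
  4y1 + 4y2 + 2y3 ≥ 8
  3y1 + y2 + 3y3 ≥ 5
  y1, y2, y3 ≥ 0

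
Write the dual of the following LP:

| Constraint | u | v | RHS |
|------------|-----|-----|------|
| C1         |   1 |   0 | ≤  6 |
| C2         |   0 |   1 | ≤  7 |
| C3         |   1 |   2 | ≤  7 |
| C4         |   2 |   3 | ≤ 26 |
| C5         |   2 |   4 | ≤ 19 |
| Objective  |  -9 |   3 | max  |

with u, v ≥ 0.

Primal max cᵀx s.t. Ax ≤ b, x ≥ 0  →  Dual min bᵀy s.t. Aᵀy ≥ c, y ≥ 0.

Minimize: z = 6y1 + 7y2 + 7y3 + 26y4 + 19y5

Subject to:
  y1 + y3 + 2y4 + 2y5 ≥ -9
  y2 + 2y3 + 3y4 + 4y5 ≥ 3
  y1, y2, y3, y4, y5 ≥ 0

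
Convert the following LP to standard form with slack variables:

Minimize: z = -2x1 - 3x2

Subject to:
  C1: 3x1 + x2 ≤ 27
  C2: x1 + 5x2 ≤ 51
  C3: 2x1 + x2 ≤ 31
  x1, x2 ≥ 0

min z = -2x1 - 3x2

s.t.
  3x1 + x2 + s1 = 27
  x1 + 5x2 + s2 = 51
  2x1 + x2 + s3 = 31
  x1, x2, s1, s2, s3 ≥ 0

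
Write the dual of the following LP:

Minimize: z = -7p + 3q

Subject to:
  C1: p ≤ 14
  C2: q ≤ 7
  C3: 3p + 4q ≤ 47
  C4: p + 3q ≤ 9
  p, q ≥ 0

Primal min cᵀx s.t. Ax ≤ b, x ≥ 0  →  Dual max −bᵀy s.t. Aᵀy ≥ −c, y ≥ 0.

Maximize: z = -14y1 - 7y2 - 47y3 - 9y4

Subject to:
  y1 + 3y3 + y4 ≥ 7
  y2 + 4y3 + 3y4 ≥ -3
  y1, y2, y3, y4 ≥ 0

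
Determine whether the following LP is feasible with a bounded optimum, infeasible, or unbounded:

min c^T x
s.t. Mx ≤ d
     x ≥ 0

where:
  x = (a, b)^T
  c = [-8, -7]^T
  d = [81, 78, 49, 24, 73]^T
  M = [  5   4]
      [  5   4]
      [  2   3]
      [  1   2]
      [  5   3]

Feasible with a bounded optimal solution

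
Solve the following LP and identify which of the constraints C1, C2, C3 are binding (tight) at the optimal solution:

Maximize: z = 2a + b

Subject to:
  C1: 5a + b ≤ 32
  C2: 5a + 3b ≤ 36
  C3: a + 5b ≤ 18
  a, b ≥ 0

At a = 6, b = 2, compute slack b - a·x for each constraint:
  C1: 32 − 32 = 0  (binding)
  C2: 36 − 36 = 0  (binding)
  C3: 18 − 16 = 2  (slack)

Optimal: a = 6, b = 2
Binding: C1, C2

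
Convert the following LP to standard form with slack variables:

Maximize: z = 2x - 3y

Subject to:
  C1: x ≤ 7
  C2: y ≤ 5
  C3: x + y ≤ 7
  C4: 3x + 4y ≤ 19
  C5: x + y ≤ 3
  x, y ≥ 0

max z = 2x - 3y

s.t.
  x + s1 = 7
  y + s2 = 5
  x + y + s3 = 7
  3x + 4y + s4 = 19
  x + y + s5 = 3
  x, y, s1, s2, s3, s4, s5 ≥ 0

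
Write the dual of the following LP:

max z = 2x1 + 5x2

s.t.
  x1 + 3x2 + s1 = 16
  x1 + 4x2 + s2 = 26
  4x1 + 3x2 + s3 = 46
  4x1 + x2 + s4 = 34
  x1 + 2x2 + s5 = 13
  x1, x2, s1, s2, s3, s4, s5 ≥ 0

Primal max cᵀx s.t. Ax ≤ b, x ≥ 0  →  Dual min bᵀy s.t. Aᵀy ≥ c, y ≥ 0.

Minimize: z = 16y1 + 26y2 + 46y3 + 34y4 + 13y5

Subject to:
  y1 + y2 + 4y3 + 4y4 + y5 ≥ 2
  3y1 + 4y2 + 3y3 + y4 + 2y5 ≥ 5
  y1, y2, y3, y4, y5 ≥ 0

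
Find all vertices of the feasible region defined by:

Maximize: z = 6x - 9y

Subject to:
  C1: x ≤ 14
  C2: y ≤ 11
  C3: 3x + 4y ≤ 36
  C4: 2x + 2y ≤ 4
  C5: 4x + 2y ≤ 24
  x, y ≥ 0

(0, 0), (2, 0), (0, 2)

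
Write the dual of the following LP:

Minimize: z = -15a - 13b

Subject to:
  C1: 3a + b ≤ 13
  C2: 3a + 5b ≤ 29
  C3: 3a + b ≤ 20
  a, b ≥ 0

Primal min cᵀx s.t. Ax ≤ b, x ≥ 0  →  Dual max −bᵀy s.t. Aᵀy ≥ −c, y ≥ 0.

Maximize: z = -13y1 - 29y2 - 20y3

Subject to:
  3y1 + 3y2 + 3y3 ≥ 15
  y1 + 5y2 + y3 ≥ 13
  y1, y2, y3 ≥ 0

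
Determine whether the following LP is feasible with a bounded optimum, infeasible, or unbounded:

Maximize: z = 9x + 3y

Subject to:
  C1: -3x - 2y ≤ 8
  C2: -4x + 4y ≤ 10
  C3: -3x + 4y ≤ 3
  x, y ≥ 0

Unbounded (objective can increase without bound)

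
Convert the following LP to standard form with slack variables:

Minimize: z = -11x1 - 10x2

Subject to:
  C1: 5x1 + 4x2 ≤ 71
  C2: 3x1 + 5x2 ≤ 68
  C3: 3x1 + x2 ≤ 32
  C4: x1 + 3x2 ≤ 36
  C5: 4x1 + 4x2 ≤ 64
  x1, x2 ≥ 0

min z = -11x1 - 10x2

s.t.
  5x1 + 4x2 + s1 = 71
  3x1 + 5x2 + s2 = 68
  3x1 + x2 + s3 = 32
  x1 + 3x2 + s4 = 36
  4x1 + 4x2 + s5 = 64
  x1, x2, s1, s2, s3, s4, s5 ≥ 0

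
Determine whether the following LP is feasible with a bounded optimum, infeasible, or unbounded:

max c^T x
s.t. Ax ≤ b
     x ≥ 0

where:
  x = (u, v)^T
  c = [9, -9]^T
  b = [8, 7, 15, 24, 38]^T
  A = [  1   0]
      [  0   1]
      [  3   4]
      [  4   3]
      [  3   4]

Feasible with a bounded optimal solution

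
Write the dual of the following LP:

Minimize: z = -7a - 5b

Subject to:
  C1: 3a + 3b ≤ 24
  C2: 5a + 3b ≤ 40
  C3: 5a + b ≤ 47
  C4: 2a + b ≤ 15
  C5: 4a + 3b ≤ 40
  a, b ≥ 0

Primal min cᵀx s.t. Ax ≤ b, x ≥ 0  →  Dual max −bᵀy s.t. Aᵀy ≥ −c, y ≥ 0.

Maximize: z = -24y1 - 40y2 - 47y3 - 15y4 - 40y5

Subject to:
  3y1 + 5y2 + 5y3 + 2y4 + 4y5 ≥ 7
  3y1 + 3y2 + y3 + y4 + 3y5 ≥ 5
  y1, y2, y3, y4, y5 ≥ 0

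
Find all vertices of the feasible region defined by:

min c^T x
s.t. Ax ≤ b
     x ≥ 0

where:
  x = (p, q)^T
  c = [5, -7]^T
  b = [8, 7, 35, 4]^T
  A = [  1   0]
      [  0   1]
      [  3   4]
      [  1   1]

(0, 0), (4, 0), (0, 4)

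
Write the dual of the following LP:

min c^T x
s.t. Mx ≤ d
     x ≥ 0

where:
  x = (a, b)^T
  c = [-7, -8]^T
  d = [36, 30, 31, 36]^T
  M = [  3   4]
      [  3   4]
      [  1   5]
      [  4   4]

Primal min cᵀx s.t. Ax ≤ b, x ≥ 0  →  Dual max −bᵀy s.t. Aᵀy ≥ −c, y ≥ 0.

Maximize: z = -36y1 - 30y2 - 31y3 - 36y4

Subject to:
  3y1 + 3y2 + y3 + 4y4 ≥ 7
  4y1 + 4y2 + 5y3 + 4y4 ≥ 8
  y1, y2, y3, y4 ≥ 0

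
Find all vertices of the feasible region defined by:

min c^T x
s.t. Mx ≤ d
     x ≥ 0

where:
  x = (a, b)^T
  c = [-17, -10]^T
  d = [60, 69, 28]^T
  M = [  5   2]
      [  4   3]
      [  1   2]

(0, 0), (12, 0), (8, 10), (0, 14)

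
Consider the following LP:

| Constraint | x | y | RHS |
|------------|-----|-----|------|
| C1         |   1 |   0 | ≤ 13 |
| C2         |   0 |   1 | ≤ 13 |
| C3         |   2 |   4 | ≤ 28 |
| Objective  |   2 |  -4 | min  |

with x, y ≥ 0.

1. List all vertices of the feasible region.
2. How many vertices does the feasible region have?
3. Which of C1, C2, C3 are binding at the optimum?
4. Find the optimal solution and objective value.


1. (0, 0), (13, 0), (13, 0.5), (0, 7)
2. 4
3. C3
4. x = 0, y = 7, z = -28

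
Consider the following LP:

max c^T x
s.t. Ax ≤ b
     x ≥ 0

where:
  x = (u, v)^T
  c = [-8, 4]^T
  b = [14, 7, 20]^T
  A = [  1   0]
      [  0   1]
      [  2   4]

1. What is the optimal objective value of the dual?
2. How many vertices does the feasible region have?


1. 20
2. 3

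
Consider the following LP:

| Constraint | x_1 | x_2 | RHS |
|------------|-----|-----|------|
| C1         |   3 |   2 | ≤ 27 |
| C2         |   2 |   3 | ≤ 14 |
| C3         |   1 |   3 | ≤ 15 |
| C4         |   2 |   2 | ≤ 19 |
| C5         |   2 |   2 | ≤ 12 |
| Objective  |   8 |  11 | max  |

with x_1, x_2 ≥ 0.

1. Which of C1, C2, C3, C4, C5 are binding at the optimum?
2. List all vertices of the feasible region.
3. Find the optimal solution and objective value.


1. C2, C5
2. (0, 0), (6, 0), (4, 2), (0, 4.667)
3. x_1 = 4, x_2 = 2, z = 54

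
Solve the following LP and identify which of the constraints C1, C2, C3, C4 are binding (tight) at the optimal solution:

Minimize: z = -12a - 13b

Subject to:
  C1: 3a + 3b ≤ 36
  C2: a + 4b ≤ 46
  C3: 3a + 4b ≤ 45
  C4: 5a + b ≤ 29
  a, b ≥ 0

At a = 3, b = 9, compute slack b - a·x for each constraint:
  C1: 36 − 36 = 0  (binding)
  C2: 46 − 39 = 7  (slack)
  C3: 45 − 45 = 0  (binding)
  C4: 29 − 24 = 5  (slack)

Optimal: a = 3, b = 9
Binding: C1, C3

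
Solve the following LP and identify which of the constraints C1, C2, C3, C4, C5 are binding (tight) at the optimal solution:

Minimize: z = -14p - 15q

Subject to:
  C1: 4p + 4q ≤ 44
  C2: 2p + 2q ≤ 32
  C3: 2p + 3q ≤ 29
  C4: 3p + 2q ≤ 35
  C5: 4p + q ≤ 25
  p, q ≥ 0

At p = 4, q = 7, compute slack b - a·x for each constraint:
  C1: 44 − 44 = 0  (binding)
  C2: 32 − 22 = 10  (slack)
  C3: 29 − 29 = 0  (binding)
  C4: 35 − 26 = 9  (slack)
  C5: 25 − 23 = 2  (slack)

Optimal: p = 4, q = 7
Binding: C1, C3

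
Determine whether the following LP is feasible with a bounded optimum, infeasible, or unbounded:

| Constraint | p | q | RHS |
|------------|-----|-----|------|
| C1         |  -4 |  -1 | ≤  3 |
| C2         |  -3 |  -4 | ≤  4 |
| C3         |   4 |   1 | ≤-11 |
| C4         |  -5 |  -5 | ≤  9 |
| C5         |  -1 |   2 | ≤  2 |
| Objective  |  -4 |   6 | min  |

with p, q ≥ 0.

Infeasible (no feasible solution exists)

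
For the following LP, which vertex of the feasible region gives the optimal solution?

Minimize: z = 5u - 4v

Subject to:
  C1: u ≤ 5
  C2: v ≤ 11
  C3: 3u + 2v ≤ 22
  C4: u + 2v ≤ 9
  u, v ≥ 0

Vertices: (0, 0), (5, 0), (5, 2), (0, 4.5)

Evaluate the objective at each vertex of the feasible region:
  z(0, 0) = 0
  z(5, 0) = 25
  z(5, 2) = 17
  z(0, 4.5) = -18  ←
The minimum is at u = 0, v = 4.5.

(0, 4.5)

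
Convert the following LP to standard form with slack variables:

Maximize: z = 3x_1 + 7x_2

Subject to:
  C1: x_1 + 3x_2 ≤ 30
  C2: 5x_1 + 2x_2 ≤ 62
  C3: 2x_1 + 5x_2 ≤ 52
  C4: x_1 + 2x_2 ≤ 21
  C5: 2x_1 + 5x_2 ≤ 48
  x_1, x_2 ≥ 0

max z = 3x_1 + 7x_2

s.t.
  x_1 + 3x_2 + s1 = 30
  5x_1 + 2x_2 + s2 = 62
  2x_1 + 5x_2 + s3 = 52
  x_1 + 2x_2 + s4 = 21
  2x_1 + 5x_2 + s5 = 48
  x_1, x_2, s1, s2, s3, s4, s5 ≥ 0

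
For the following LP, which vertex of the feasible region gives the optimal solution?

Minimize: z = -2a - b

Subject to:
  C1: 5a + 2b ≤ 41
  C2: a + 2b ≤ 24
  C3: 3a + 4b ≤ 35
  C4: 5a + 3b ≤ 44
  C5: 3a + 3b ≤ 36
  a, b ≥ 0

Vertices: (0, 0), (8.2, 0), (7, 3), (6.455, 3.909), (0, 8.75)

Evaluate the objective at each vertex of the feasible region:
  z(0, 0) = 0
  z(8.2, 0) = -16.4
  z(7, 3) = -17  ←
  z(6.455, 3.909) = -16.82
  z(0, 8.75) = -8.75
The minimum is at a = 7, b = 3.

(7, 3)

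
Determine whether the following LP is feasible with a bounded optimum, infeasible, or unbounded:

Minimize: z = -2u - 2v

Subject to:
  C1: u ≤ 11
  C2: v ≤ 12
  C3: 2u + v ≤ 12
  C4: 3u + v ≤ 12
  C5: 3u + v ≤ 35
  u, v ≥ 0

Feasible with a bounded optimal solution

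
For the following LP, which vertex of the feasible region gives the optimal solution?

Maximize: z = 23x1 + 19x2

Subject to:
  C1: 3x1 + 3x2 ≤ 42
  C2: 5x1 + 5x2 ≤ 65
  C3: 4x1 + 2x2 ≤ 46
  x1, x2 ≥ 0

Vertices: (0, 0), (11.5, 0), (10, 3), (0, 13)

Evaluate the objective at each vertex of the feasible region:
  z(0, 0) = 0
  z(11.5, 0) = 264.5
  z(10, 3) = 287  ←
  z(0, 13) = 247
The maximum is at x1 = 10, x2 = 3.

(10, 3)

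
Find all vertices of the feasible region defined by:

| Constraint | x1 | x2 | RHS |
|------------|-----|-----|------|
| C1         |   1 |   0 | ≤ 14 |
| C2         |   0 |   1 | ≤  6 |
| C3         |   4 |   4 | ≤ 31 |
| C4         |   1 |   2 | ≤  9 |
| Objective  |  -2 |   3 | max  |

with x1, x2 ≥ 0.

(0, 0), (7.75, 0), (6.5, 1.25), (0, 4.5)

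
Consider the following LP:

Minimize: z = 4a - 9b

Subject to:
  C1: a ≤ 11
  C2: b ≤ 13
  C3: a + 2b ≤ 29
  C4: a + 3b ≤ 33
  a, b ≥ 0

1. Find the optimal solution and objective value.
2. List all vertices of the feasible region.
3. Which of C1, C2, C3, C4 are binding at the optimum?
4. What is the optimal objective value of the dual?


1. a = 0, b = 11, z = -99
2. (0, 0), (11, 0), (11, 7.333), (0, 11)
3. C4
4. -99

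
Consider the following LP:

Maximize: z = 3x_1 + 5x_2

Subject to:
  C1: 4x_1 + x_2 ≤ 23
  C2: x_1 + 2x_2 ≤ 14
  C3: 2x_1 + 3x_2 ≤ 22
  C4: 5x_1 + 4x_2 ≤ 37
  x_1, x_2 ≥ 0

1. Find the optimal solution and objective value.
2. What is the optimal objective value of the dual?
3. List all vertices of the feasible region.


1. x_1 = 2, x_2 = 6, z = 36
2. 36
3. (0, 0), (5.75, 0), (5, 3), (3.286, 5.143), (2, 6), (0, 7)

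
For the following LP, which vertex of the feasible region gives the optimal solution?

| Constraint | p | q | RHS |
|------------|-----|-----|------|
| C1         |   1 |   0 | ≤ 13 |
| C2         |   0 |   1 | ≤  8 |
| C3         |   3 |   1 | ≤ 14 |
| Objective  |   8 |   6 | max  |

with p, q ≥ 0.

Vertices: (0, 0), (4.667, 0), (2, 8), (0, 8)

Evaluate the objective at each vertex of the feasible region:
  z(0, 0) = 0
  z(4.667, 0) = 37.33
  z(2, 8) = 64  ←
  z(0, 8) = 48
The maximum is at p = 2, q = 8.

(2, 8)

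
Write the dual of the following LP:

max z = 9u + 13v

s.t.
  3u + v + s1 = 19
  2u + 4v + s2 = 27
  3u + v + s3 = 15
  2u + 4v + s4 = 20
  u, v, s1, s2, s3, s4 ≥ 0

Primal max cᵀx s.t. Ax ≤ b, x ≥ 0  →  Dual min bᵀy s.t. Aᵀy ≥ c, y ≥ 0.

Minimize: z = 19y1 + 27y2 + 15y3 + 20y4

Subject to:
  3y1 + 2y2 + 3y3 + 2y4 ≥ 9
  y1 + 4y2 + y3 + 4y4 ≥ 13
  y1, y2, y3, y4 ≥ 0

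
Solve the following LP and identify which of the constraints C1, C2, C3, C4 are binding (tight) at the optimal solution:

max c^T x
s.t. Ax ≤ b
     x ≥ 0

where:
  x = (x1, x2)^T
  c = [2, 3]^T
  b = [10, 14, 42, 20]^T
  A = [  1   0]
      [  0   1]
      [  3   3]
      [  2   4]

At x1 = 10, x2 = 0, compute slack b - a·x for each constraint:
  C1: 10 − 10 = 0  (binding)
  C2: 14 − 0 = 14  (slack)
  C3: 42 − 30 = 12  (slack)
  C4: 20 − 20 = 0  (binding)

Optimal: x1 = 10, x2 = 0
Binding: C1, C4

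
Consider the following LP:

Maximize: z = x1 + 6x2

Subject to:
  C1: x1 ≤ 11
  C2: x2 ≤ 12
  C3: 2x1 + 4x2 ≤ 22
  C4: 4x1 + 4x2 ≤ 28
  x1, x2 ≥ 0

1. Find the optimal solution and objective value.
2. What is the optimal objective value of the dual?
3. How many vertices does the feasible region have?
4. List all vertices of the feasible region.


1. x1 = 0, x2 = 5.5, z = 33
2. 33
3. 4
4. (0, 0), (7, 0), (3, 4), (0, 5.5)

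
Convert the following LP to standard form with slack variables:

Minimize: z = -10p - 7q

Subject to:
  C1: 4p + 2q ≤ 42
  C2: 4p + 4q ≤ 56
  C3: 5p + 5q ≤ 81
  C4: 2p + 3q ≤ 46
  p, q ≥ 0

min z = -10p - 7q

s.t.
  4p + 2q + s1 = 42
  4p + 4q + s2 = 56
  5p + 5q + s3 = 81
  2p + 3q + s4 = 46
  p, q, s1, s2, s3, s4 ≥ 0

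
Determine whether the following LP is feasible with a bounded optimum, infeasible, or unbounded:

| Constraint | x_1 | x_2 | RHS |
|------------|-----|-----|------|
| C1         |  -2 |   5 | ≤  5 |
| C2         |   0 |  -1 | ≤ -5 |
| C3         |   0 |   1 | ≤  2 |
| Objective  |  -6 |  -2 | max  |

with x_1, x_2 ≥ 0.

Infeasible (no feasible solution exists)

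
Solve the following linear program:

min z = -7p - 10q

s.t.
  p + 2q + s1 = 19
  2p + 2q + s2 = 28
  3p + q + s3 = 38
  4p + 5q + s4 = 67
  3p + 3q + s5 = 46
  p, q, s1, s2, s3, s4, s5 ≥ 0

Evaluate the objective at each vertex of the feasible region:
  z(0, 0) = 0
  z(12.67, 0) = -88.67
  z(12, 2) = -104
  z(9, 5) = -113  ←
  z(0, 9.5) = -95
The minimum is at p = 9, q = 5.

p = 9, q = 5, z = -113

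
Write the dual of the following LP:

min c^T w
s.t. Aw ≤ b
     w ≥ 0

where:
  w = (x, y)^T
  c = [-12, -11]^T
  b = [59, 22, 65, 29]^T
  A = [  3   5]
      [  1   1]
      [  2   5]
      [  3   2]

Primal min cᵀx s.t. Ax ≤ b, x ≥ 0  →  Dual max −bᵀy s.t. Aᵀy ≥ −c, y ≥ 0.

Maximize: z = -59y1 - 22y2 - 65y3 - 29y4

Subject to:
  3y1 + y2 + 2y3 + 3y4 ≥ 12
  5y1 + y2 + 5y3 + 2y4 ≥ 11
  y1, y2, y3, y4 ≥ 0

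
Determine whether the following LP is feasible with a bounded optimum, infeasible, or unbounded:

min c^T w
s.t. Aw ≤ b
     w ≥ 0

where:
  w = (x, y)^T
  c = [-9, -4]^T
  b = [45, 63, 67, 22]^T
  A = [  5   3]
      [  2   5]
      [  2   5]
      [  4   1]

Feasible with a bounded optimal solution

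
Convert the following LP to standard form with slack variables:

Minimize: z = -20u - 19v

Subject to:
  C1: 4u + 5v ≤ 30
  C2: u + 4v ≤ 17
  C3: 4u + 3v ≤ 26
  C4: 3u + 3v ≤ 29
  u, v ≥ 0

min z = -20u - 19v

s.t.
  4u + 5v + s1 = 30
  u + 4v + s2 = 17
  4u + 3v + s3 = 26
  3u + 3v + s4 = 29
  u, v, s1, s2, s3, s4 ≥ 0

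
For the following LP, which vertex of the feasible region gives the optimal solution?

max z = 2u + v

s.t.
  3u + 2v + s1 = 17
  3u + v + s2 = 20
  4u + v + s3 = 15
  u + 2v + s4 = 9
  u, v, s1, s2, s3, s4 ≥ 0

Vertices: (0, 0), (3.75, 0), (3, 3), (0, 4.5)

Evaluate the objective at each vertex of the feasible region:
  z(0, 0) = 0
  z(3.75, 0) = 7.5
  z(3, 3) = 9  ←
  z(0, 4.5) = 4.5
The maximum is at u = 3, v = 3.

(3, 3)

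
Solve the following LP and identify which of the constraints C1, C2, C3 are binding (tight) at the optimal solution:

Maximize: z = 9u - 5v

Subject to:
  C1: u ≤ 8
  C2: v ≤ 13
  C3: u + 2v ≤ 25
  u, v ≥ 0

At u = 8, v = 0, compute slack b - a·x for each constraint:
  C1: 8 − 8 = 0  (binding)
  C2: 13 − 0 = 13  (slack)
  C3: 25 − 8 = 17  (slack)

Optimal: u = 8, v = 0
Binding: C1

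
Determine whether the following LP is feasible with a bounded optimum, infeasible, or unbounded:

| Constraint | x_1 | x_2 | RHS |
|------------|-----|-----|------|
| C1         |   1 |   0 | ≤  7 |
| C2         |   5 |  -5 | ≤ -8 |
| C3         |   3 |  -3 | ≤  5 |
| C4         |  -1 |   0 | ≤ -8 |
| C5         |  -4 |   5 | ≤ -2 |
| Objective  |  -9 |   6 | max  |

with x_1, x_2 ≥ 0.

Infeasible (no feasible solution exists)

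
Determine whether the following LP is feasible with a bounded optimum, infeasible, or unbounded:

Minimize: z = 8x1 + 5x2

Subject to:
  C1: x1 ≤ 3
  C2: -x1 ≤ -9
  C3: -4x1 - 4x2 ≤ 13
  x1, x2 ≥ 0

Infeasible (no feasible solution exists)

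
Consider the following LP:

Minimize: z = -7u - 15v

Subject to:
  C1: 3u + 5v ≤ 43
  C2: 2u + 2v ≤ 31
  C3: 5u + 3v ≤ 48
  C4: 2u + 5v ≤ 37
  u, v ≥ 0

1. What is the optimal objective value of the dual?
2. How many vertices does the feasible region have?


1. -117
2. 5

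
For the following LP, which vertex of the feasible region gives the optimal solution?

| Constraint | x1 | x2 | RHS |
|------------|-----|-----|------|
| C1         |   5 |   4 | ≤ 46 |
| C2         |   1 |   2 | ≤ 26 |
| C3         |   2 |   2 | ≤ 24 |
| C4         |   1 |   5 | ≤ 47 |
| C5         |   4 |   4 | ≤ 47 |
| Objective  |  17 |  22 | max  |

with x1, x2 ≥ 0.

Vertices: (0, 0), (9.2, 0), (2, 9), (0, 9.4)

Evaluate the objective at each vertex of the feasible region:
  z(0, 0) = 0
  z(9.2, 0) = 156.4
  z(2, 9) = 232  ←
  z(0, 9.4) = 206.8
The maximum is at x1 = 2, x2 = 9.

(2, 9)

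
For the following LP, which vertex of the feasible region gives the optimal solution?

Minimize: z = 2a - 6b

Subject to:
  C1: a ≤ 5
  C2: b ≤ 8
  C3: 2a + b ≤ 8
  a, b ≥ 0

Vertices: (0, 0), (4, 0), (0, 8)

Evaluate the objective at each vertex of the feasible region:
  z(0, 0) = 0
  z(4, 0) = 8
  z(0, 8) = -48  ←
The minimum is at a = 0, b = 8.

(0, 8)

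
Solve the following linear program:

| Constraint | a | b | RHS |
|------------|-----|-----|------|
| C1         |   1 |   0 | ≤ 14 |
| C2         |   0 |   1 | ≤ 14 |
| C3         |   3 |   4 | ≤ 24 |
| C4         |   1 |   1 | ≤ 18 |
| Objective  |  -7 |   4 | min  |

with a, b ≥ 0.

Evaluate the objective at each vertex of the feasible region:
  z(0, 0) = 0
  z(8, 0) = -56  ←
  z(0, 6) = 24
The minimum is at a = 8, b = 0.

a = 8, b = 0, z = -56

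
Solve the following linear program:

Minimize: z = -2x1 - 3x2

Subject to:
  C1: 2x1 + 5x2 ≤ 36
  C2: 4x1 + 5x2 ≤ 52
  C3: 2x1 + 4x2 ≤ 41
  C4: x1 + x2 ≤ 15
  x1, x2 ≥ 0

Evaluate the objective at each vertex of the feasible region:
  z(0, 0) = 0
  z(13, 0) = -26
  z(8, 4) = -28  ←
  z(0, 7.2) = -21.6
The minimum is at x1 = 8, x2 = 4.

x1 = 8, x2 = 4, z = -28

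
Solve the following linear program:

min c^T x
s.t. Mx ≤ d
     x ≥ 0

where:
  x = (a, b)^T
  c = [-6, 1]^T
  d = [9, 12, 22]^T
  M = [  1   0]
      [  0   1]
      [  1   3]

Evaluate the objective at each vertex of the feasible region:
  z(0, 0) = 0
  z(9, 0) = -54  ←
  z(9, 4.333) = -49.67
  z(0, 7.333) = 7.333
The minimum is at a = 9, b = 0.

a = 9, b = 0, z = -54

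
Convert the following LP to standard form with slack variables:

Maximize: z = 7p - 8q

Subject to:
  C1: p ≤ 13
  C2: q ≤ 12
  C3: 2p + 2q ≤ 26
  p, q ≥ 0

max z = 7p - 8q

s.t.
  p + s1 = 13
  q + s2 = 12
  2p + 2q + s3 = 26
  p, q, s1, s2, s3 ≥ 0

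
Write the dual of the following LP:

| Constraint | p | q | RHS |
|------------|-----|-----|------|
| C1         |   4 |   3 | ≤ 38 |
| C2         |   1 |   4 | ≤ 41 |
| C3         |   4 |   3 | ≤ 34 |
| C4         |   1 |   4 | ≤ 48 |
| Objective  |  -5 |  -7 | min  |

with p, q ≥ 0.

Primal min cᵀx s.t. Ax ≤ b, x ≥ 0  →  Dual max −bᵀy s.t. Aᵀy ≥ −c, y ≥ 0.

Maximize: z = -38y1 - 41y2 - 34y3 - 48y4

Subject to:
  4y1 + y2 + 4y3 + y4 ≥ 5
  3y1 + 4y2 + 3y3 + 4y4 ≥ 7
  y1, y2, y3, y4 ≥ 0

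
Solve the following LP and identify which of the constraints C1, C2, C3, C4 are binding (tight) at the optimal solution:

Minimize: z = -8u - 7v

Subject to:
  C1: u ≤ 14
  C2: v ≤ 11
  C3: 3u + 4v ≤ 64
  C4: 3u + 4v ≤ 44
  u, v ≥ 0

At u = 14, v = 0.5, compute slack b - a·x for each constraint:
  C1: 14 − 14 = 0  (binding)
  C2: 11 − 0.5 = 10.5  (slack)
  C3: 64 − 44 = 20  (slack)
  C4: 44 − 44 = 0  (binding)

Optimal: u = 14, v = 0.5
Binding: C1, C4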